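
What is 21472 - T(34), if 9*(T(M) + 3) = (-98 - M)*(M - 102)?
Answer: 61433/3 ≈ 20478.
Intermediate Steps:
T(M) = -3 + (-102 + M)*(-98 - M)/9 (T(M) = -3 + ((-98 - M)*(M - 102))/9 = -3 + ((-98 - M)*(-102 + M))/9 = -3 + ((-102 + M)*(-98 - M))/9 = -3 + (-102 + M)*(-98 - M)/9)
21472 - T(34) = 21472 - (3323/3 - 1/9*34**2 + (4/9)*34) = 21472 - (3323/3 - 1/9*1156 + 136/9) = 21472 - (3323/3 - 1156/9 + 136/9) = 21472 - 1*2983/3 = 21472 - 2983/3 = 61433/3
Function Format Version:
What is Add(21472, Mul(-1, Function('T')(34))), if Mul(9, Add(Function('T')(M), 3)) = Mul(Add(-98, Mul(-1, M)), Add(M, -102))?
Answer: Rational(61433, 3) ≈ 20478.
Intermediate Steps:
Function('T')(M) = Add(-3, Mul(Rational(1, 9), Add(-102, M), Add(-98, Mul(-1, M)))) (Function('T')(M) = Add(-3, Mul(Rational(1, 9), Mul(Add(-98, Mul(-1, M)), Add(M, -102)))) = Add(-3, Mul(Rational(1, 9), Mul(Add(-98, Mul(-1, M)), Add(-102, M)))) = Add(-3, Mul(Rational(1, 9), Mul(Add(-102, M), Add(-98, Mul(-1, M))))) = Add(-3, Mul(Rational(1, 9), Add(-102, M), Add(-98, Mul(-1, M)))))
Add(21472, Mul(-1, Function('T')(34))) = Add(21472, Mul(-1, Add(Rational(3323, 3), Mul(Rational(-1, 9), Pow(34, 2)), Mul(Rational(4, 9), 34)))) = Add(21472, Mul(-1, Add(Rational(3323, 3), Mul(Rational(-1, 9), 1156), Rational(136, 9)))) = Add(21472, Mul(-1, Add(Rational(3323, 3), Rational(-1156, 9), Rational(136, 9)))) = Add(21472, Mul(-1, Rational(2983, 3))) = Add(21472, Rational(-2983, 3)) = Rational(61433, 3)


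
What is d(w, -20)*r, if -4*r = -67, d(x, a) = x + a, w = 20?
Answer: 0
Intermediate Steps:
d(x, a) = a + x
r = 67/4 (r = -¼*(-67) = 67/4 ≈ 16.750)
d(w, -20)*r = (-20 + 20)*(67/4) = 0*(67/4) = 0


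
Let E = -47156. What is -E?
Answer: 47156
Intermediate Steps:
-E = -1*(-47156) = 47156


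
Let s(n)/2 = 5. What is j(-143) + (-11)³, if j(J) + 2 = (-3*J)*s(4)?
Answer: 2957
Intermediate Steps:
s(n) = 10 (s(n) = 2*5 = 10)
j(J) = -2 - 30*J (j(J) = -2 - 3*J*10 = -2 - 30*J)
j(-143) + (-11)³ = (-2 - 30*(-143)) + (-11)³ = (-2 + 4290) - 1331 = 4288 - 1331 = 2957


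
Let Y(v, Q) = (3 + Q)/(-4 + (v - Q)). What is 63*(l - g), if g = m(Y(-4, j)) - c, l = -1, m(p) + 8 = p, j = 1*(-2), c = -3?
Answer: 525/2 ≈ 262.50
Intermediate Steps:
j = -2
Y(v, Q) = (3 + Q)/(-4 + v - Q)
m(p) = -8 + p
g = -31/6 (g = (-8 + (3 - 2)/(-4 - 4 - 1*(-2))) - 1*(-3) = (-8 + 1/(-4 - 4 + 2)) + 3 = (-8 + 1/(-6)) + 3 = (-8 - ⅙*1) + 3 = (-8 - ⅙) + 3 = -49/6 + 3 = -31/6 ≈ -5.1667)
63*(l - g) = 63*(-1 - 1*(-31/6)) = 63*(-1 + 31/6) = 63*(25/6) = 525/2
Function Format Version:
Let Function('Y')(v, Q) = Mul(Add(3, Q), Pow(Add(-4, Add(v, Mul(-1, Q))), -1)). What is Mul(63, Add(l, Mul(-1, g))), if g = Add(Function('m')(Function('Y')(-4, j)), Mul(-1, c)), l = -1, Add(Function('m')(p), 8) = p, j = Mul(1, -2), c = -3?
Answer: Rational(525, 2) ≈ 262.50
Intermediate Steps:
j = -2
Function('Y')(v, Q) = Mul(Pow(Add(-4, v, Mul(-1, Q)), -1), Add(3, Q)) (Function('Y')(v, Q) = Mul(Add(3, Q), Pow(Add(-4, v, Mul(-1, Q)), -1)) = Mul(Pow(Add(-4, v, Mul(-1, Q)), -1), Add(3, Q)))
Function('m')(p) = Add(-8, p)
g = Rational(-31, 6) (g = Add(Add(-8, Mul(Pow(Add(-4, -4, Mul(-1, -2)), -1), Add(3, -2))), Mul(-1, -3)) = Add(Add(-8, Mul(Pow(Add(-4, -4, 2), -1), 1)), 3) = Add(Add(-8, Mul(Pow(-6, -1), 1)), 3) = Add(Add(-8, Mul(Rational(-1, 6), 1)), 3) = Add(Add(-8, Rational(-1, 6)), 3) = Add(Rational(-49, 6), 3) = Rational(-31, 6) ≈ -5.1667)
Mul(63, Add(l, Mul(-1, g))) = Mul(63, Add(-1, Mul(-1, Rational(-31, 6)))) = Mul(63, Add(-1, Rational(31, 6))) = Mul(63, Rational(25, 6)) = Rational(525, 2)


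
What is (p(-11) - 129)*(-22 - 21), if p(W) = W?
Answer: 6020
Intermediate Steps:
(p(-11) - 129)*(-22 - 21) = (-11 - 129)*(-22 - 21) = -140*(-43) = 6020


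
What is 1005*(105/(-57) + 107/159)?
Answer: -1183220/1007 ≈ -1175.0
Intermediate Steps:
1005*(105/(-57) + 107/159) = 1005*(105*(-1/57) + 107*(1/159)) = 1005*(-35/19 + 107/159) = 1005*(-3532/3021) = -1183220/1007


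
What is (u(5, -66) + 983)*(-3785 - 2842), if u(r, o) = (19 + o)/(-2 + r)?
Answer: -6410518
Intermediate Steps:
u(r, o) = (19 + o)/(-2 + r)
(u(5, -66) + 983)*(-3785 - 2842) = ((19 - 66)/(-2 + 5) + 983)*(-3785 - 2842) = (-47/3 + 983)*(-6627) = (2902/3)*(-6627) = -6410518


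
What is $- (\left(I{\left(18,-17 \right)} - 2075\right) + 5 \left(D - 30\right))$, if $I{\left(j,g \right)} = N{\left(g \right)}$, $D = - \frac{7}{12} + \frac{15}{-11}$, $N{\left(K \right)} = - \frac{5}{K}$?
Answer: $\frac{5014085}{2244} \approx 2234.4$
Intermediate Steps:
$D = - \frac{257}{132}$ ($D = \left(-7\right) \frac{1}{12} + 15 \left(- \frac{1}{11}\right) = - \frac{7}{12} - \frac{15}{11} = - \frac{257}{132} \approx -1.947$)
$I{\left(j,g \right)} = - \frac{5}{g}$
$- (\left(I{\left(18,-17 \right)} - 2075\right) + 5 \left(D - 30\right)) = - (\left(- \frac{5}{-17} - 2075\right) + 5 \left(- \frac{257}{132} - 30\right)) = - (\left(\left(-5\right) \left(- \frac{1}{17}\right) - 2075\right) + 5 \left(- \frac{4217}{132}\right)) = - (\left(\frac{5}{17} - 2075\right) - \frac{21085}{132}) = - (- \frac{35270}{17} - \frac{21085}{132}) = \left(-1\right) \left(- \frac{5014085}{2244}\right) = \frac{5014085}{2244}$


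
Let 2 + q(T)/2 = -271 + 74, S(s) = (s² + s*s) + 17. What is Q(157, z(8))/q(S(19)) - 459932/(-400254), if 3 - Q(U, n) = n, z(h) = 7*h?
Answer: 102133199/79650546 ≈ 1.2823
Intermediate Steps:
S(s) = 17 + 2*s² (S(s) = (s² + s²) + 17 = 2*s² + 17 = 17 + 2*s²)
Q(U, n) = 3 - n
q(T) = -398 (q(T) = -4 + 2*(-271 + 74) = -4 + 2*(-197) = -4 - 394 = -398)
Q(157, z(8))/q(S(19)) - 459932/(-400254) = (3 - 7*8)/(-398) - 459932/(-400254) = (3 - 1*56)*(-1/398) - 459932*(-1/400254) = (3 - 56)*(-1/398) + 229966/200127 = -53*(-1/398) + 229966/200127 = 53/398 + 229966/200127 = 102133199/79650546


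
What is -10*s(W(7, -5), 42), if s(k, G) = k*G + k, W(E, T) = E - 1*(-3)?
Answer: -4300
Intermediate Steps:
W(E, T) = 3 + E (W(E, T) = E + 3 = 3 + E)
s(k, G) = k + G*k (s(k, G) = G*k + k = k + G*k)
-10*s(W(7, -5), 42) = -10*(3 + 7)*(1 + 42) = -100*43 = -10*430 = -4300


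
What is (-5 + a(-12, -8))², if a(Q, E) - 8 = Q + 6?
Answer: 9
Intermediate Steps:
a(Q, E) = 14 + Q (a(Q, E) = 8 + (Q + 6) = 8 + (6 + Q) = 14 + Q)
(-5 + a(-12, -8))² = (-5 + (14 - 12))² = (-5 + 2)² = (-3)² = 9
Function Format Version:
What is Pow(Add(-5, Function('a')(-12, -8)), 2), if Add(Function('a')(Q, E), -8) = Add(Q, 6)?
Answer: 9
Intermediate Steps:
Function('a')(Q, E) = Add(14, Q) (Function('a')(Q, E) = Add(8, Add(Q, 6)) = Add(8, Add(6, Q)) = Add(14, Q))
Pow(Add(-5, Function('a')(-12, -8)), 2) = Pow(Add(-5, Add(14, -12)), 2) = Pow(Add(-5, 2), 2) = Pow(-3, 2) = 9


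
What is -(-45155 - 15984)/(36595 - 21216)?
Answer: 4703/1183 ≈ 3.9755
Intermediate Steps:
-(-45155 - 15984)/(36595 - 21216) = -(-61139)/15379 = -1*(-4703/1183) = 4703/1183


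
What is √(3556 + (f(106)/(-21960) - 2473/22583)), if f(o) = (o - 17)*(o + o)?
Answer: √6071680028706620570/41326890 ≈ 59.624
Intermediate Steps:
f(o) = 2*o*(-17 + o) (f(o) = (-17 + o)*(2*o) = 2*o*(-17 + o))
√(3556 + (f(106)/(-21960) - 2473/22583)) = √(3556 + ((2*106*(-17 + 106))/(-21960) - 2473/22583)) = √(3556 + ((2*106*89)*(-1/21960) - 2473*1/22583)) = √(3556 + (18868*(-1/21960) - 2473/22583)) = √(3556 + (-4717/5490 - 2473/22583)) = √(3556 - 120100781/123980670) = √(440755161739/123980670) = √6071680028706620570/41326890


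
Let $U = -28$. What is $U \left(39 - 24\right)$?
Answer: $-420$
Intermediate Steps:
$U \left(39 - 24\right) = - 28 \left(39 - 24\right) = \left(-28\right) 15 = -420$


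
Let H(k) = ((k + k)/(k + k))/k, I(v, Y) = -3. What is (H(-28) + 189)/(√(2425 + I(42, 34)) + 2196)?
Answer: 2904759/33739958 - 5291*√2422/134959832 ≈ 0.084163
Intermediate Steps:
H(k) = 1/k (H(k) = ((2*k)/((2*k)))/k = ((2*k)*(1/(2*k)))/k = 1/k)
(H(-28) + 189)/(√(2425 + I(42, 34)) + 2196) = (1/(-28) + 189)/(√(2425 - 3) + 2196) = (-1/28 + 189)/(√2422 + 2196) = 5291/(28*(2196 + √2422))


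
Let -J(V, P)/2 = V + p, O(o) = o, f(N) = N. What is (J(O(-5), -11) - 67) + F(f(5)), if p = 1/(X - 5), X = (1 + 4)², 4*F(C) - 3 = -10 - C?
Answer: -601/10 ≈ -60.100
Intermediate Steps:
F(C) = -7/4 - C/4 (F(C) = ¾ + (-10 - C)/4 = ¾ + (-5/2 - C/4) = -7/4 - C/4)
X = 25 (X = 5² = 25)
p = 1/20 (p = 1/(25 - 5) = 1/20 ≈ 0.050000)
J(V, P) = -⅒ - 2*V (J(V, P) = -2*(V + 1/20) = -2*(1/20 + V) = -⅒ - 2*V)
(J(O(-5), -11) - 67) + F(f(5)) = ((-⅒ - 2*(-5)) - 67) + (-7/4 - ¼*5) = ((-⅒ + 10) - 67) + (-7/4 - 5/4) = (99/10 - 67) - 3 = -571/10 - 3 = -601/10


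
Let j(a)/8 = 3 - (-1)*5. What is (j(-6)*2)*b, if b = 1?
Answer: 128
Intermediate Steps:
j(a) = 64 (j(a) = 8*(3 - (-1)*5) = 8*(3 - 1*(-5)) = 8*(3 + 5) = 8*8 = 64)
(j(-6)*2)*b = (64*2)*1 = 128*1 = 128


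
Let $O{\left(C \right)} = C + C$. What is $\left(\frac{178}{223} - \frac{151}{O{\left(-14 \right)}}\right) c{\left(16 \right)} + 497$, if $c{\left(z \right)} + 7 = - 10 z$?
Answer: $- \frac{3352451}{6244} \approx -536.91$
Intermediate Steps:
$O{\left(C \right)} = 2 C$
$c{\left(z \right)} = -7 - 10 z$
$\left(\frac{178}{223} - \frac{151}{O{\left(-14 \right)}}\right) c{\left(16 \right)} + 497 = \left(\frac{178}{223} - \frac{151}{2 \left(-14\right)}\right) \left(-7 - 160\right) + 497 = \left(178 \cdot \frac{1}{223} - \frac{151}{-28}\right) \left(-7 - 160\right) + 497 = \left(\frac{178}{223} - - \frac{151}{28}\right) \left(-167\right) + 497 = \left(\frac{178}{223} + \frac{151}{28}\right) \left(-167\right) + 497 = \frac{38657}{6244} \left(-167\right) + 497 = - \frac{6455719}{6244} + 497 = - \frac{3352451}{6244}$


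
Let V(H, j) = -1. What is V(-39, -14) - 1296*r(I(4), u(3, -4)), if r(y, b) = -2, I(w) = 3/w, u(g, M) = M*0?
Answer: 2591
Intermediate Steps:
u(g, M) = 0
V(-39, -14) - 1296*r(I(4), u(3, -4)) = -1 - 1296*(-2) = -1 + 2592 = 2591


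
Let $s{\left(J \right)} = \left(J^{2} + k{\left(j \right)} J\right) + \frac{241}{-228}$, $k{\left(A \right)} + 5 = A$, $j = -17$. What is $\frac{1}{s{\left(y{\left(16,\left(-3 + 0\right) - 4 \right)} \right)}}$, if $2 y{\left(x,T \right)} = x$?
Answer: $- \frac{228}{25777} \approx -0.0088451$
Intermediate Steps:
$y{\left(x,T \right)} = \frac{x}{2}$
$k{\left(A \right)} = -5 + A$
$s{\left(J \right)} = - \frac{241}{228} + J^{2} - 22 J$ ($s{\left(J \right)} = \left(J^{2} + \left(-5 - 17\right) J\right) + \frac{241}{-228} = \left(J^{2} - 22 J\right) + 241 \left(- \frac{1}{228}\right) = \left(J^{2} - 22 J\right) - \frac{241}{228} = - \frac{241}{228} + J^{2} - 22 J$)
$\frac{1}{s{\left(y{\left(16,\left(-3 + 0\right) - 4 \right)} \right)}} = \frac{1}{- \frac{241}{228} + \left(\frac{1}{2} \cdot 16\right)^{2} - 22 \cdot \frac{1}{2} \cdot 16} = \frac{1}{- \frac{241}{228} + 8^{2} - 176} = \frac{1}{- \frac{241}{228} + 64 - 176} = \frac{1}{- \frac{25777}{228}} = - \frac{228}{25777}$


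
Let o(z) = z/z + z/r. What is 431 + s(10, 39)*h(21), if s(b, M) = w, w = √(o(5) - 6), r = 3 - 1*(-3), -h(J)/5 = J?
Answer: 431 - 175*I*√6/2 ≈ 431.0 - 214.33*I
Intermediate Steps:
h(J) = -5*J
r = 6 (r = 3 + 3 = 6)
o(z) = 1 + z/6 (o(z) = z/z + z/6 = 1 + z*(⅙) = 1 + z/6)
w = 5*I*√6/6 (w = √((1 + (⅙)*5) - 6) = √((1 + ⅚) - 6) = √(11/6 - 6) = √(-25/6) = 5*I*√6/6 ≈ 2.0412*I)
s(b, M) = 5*I*√6/6
431 + s(10, 39)*h(21) = 431 + (5*I*√6/6)*(-5*21) = 431 + (5*I*√6/6)*(-105) = 431 - 175*I*√6/2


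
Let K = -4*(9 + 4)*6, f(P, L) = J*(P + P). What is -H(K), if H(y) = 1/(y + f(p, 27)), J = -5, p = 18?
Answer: 1/492 ≈ 0.0020325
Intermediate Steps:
f(P, L) = -10*P (f(P, L) = -5*(P + P) = -10*P)
K = -312 (K = -4*13*6 = -52*6 = -312)
H(y) = 1/(-180 + y) (H(y) = 1/(y - 10*18) = 1/(y - 180) = 1/(-180 + y))
-H(K) = -1/(-180 - 312) = -1/(-492) = -1*(-1/492) = 1/492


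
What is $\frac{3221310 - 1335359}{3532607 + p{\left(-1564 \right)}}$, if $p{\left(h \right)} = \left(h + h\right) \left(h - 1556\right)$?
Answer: $\frac{1885951}{13291967} \approx 0.14189$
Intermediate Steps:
$p{\left(h \right)} = 2 h \left(-1556 + h\right)$
$\frac{3221310 - 1335359}{3532607 + p{\left(-1564 \right)}} = \frac{3221310 - 1335359}{3532607 + 2 \left(-1564\right) \left(-1556 - 1564\right)} = \frac{1885951}{3532607 + 2 \left(-1564\right) \left(-3120\right)} = \frac{1885951}{3532607 + 9759360} = \frac{1885951}{13291967}$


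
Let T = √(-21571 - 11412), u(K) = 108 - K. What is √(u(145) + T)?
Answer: √(-37 + I*√32983) ≈ 8.6123 + 10.544*I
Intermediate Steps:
T = I*√32983 (T = √(-32983) = I*√32983 ≈ 181.61*I)
√(u(145) + T) = √((108 - 1*145) + I*√32983) = √((108 - 145) + I*√32983) = √(-37 + I*√32983)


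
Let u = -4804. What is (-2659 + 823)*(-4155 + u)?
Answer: 16448724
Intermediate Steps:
(-2659 + 823)*(-4155 + u) = (-2659 + 823)*(-4155 - 4804) = -1836*(-8959) = 16448724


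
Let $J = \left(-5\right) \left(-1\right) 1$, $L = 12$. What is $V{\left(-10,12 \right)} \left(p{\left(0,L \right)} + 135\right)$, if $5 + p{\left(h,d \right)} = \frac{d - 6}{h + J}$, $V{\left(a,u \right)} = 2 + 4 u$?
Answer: $6560$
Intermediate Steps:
$J = 5$ ($J = 5 \cdot 1 = 5$)
$p{\left(h,d \right)} = -5 + \frac{-6 + d}{5 + h}$ ($p{\left(h,d \right)} = -5 + \frac{d - 6}{h + 5} = -5 + \frac{-6 + d}{5 + h}$)
$V{\left(-10,12 \right)} \left(p{\left(0,L \right)} + 135\right) = \left(2 + 4 \cdot 12\right) \left(\frac{-31 + 12 - 0}{5 + 0} + 135\right) = \left(2 + 48\right) \left(\frac{-31 + 12 + 0}{5} + 135\right) = 50 \left(\frac{1}{5} \left(-19\right) + 135\right) = 50 \left(- \frac{19}{5} + 135\right) = 50 \cdot \frac{656}{5} = 6560$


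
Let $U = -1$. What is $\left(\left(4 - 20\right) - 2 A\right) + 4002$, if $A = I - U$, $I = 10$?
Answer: $3964$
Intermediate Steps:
$A = 11$ ($A = 10 - -1 = 10 + 1 = 11$)
$\left(\left(4 - 20\right) - 2 A\right) + 4002 = \left(\left(4 - 20\right) - 22\right) + 4002 = \left(-16 - 22\right) + 4002 = -38 + 4002 = 3964$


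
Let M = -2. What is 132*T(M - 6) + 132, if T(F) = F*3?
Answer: -3036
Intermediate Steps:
T(F) = 3*F
132*T(M - 6) + 132 = 132*(3*(-2 - 6)) + 132 = 132*(3*(-8)) + 132 = 132*(-24) + 132 = -3168 + 132 = -3036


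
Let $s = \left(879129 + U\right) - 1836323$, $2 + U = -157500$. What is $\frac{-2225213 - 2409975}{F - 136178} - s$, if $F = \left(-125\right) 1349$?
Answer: $\frac{339767320076}{304803} \approx 1.1147 \cdot 10^{6}$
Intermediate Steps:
$F = -168625$
$U = -157502$ ($U = -2 - 157500 = -157502$)
$s = -1114696$ ($s = \left(879129 - 157502\right) - 1836323 = 721627 - 1836323 = -1114696$)
$\frac{-2225213 - 2409975}{F - 136178} - s = \frac{-2225213 - 2409975}{-168625 - 136178} - -1114696 = - \frac{4635188}{-304803} + 1114696 = \left(-4635188\right) \left(- \frac{1}{304803}\right) + 1114696 = \frac{4635188}{304803} + 1114696 = \frac{339767320076}{304803}$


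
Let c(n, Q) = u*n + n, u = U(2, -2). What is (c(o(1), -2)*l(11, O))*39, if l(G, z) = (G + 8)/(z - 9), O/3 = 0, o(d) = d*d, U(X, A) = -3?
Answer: 494/3 ≈ 164.67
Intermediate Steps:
u = -3
o(d) = d²
O = 0 (O = 3*0 = 0)
l(G, z) = (8 + G)/(-9 + z)
c(n, Q) = -2*n (c(n, Q) = -3*n + n = -2*n)
(c(o(1), -2)*l(11, O))*39 = ((-2*1²)*((8 + 11)/(-9 + 0)))*39 = ((-2*1)*(19/(-9)))*39 = -(-2)*19/9*39 = -2*(-19/9)*39 = (38/9)*39 = 494/3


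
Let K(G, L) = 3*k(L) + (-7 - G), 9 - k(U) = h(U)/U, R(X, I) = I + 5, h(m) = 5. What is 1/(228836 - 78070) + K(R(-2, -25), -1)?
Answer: 8292131/150766 ≈ 55.000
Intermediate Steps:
R(X, I) = 5 + I
k(U) = 9 - 5/U
K(G, L) = 20 - G - 15/L (K(G, L) = 3*(9 - 5/L) + (-7 - G) = (27 - 15/L) + (-7 - G) = 20 - G - 15/L)
1/(228836 - 78070) + K(R(-2, -25), -1) = 1/(228836 - 78070) + (20 - (5 - 25) - 15/(-1)) = 1/150766 + (20 - 1*(-20) - 15*(-1)) = 1/150766 + (20 + 20 + 15) = 1/150766 + 55 = 8292131/150766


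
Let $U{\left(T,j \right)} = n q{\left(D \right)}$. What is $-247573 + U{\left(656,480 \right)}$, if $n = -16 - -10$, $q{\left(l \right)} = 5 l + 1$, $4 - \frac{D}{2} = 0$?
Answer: $-247819$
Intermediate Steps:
$D = 8$ ($D = 8 - 0 = 8 + 0 = 8$)
$q{\left(l \right)} = 1 + 5 l$
$n = -6$ ($n = -16 + 10 = -6$)
$U{\left(T,j \right)} = -246$ ($U{\left(T,j \right)} = - 6 \left(1 + 5 \cdot 8\right) = - 6 \left(1 + 40\right) = \left(-6\right) 41 = -246$)
$-247573 + U{\left(656,480 \right)} = -247573 - 246 = -247819$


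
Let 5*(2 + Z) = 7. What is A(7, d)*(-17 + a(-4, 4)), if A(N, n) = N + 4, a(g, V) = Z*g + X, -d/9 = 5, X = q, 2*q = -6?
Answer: -968/5 ≈ -193.60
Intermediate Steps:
Z = -⅗ (Z = -2 + (⅕)*7 = -2 + 7/5 = -⅗ ≈ -0.60000)
q = -3 (q = (½)*(-6) = -3)
X = -3
d = -45 (d = -9*5 = -45)
a(g, V) = -3 - 3*g/5 (a(g, V) = -3*g/5 - 3 = -3 - 3*g/5)
A(N, n) = 4 + N
A(7, d)*(-17 + a(-4, 4)) = (4 + 7)*(-17 + (-3 - ⅗*(-4))) = 11*(-17 + (-3 + 12/5)) = 11*(-17 - ⅗) = 11*(-88/5) = -968/5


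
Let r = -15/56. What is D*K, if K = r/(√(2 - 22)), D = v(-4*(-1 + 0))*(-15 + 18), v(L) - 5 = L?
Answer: 81*I*√5/112 ≈ 1.6172*I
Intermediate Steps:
v(L) = 5 + L
r = -15/56 (r = -15*1/56 = -15/56 ≈ -0.26786)
D = 27 (D = (5 - 4*(-1 + 0))*(-15 + 18) = (5 - 4*(-1))*3 = (5 + 4)*3 = 9*3 = 27)
K = 3*I*√5/112 (K = -15/(56*√(2 - 22)) = -15*(-I*√5/10)/56 = -(-3)*I*√5/112 = 3*I*√5/112 ≈ 0.059895*I)
D*K = 27*(3*I*√5/112) = 81*I*√5/112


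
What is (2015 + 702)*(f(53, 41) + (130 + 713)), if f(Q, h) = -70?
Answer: 2100241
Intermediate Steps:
(2015 + 702)*(f(53, 41) + (130 + 713)) = (2015 + 702)*(-70 + (130 + 713)) = 2717*(-70 + 843) = 2717*773 = 2100241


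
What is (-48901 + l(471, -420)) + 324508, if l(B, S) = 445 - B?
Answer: 275581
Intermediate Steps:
(-48901 + l(471, -420)) + 324508 = (-48901 + (445 - 1*471)) + 324508 = (-48901 + (445 - 471)) + 324508 = (-48901 - 26) + 324508 = -48927 + 324508 = 275581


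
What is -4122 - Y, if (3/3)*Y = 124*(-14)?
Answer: -2386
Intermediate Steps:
Y = -1736 (Y = 124*(-14) = -1736)
-4122 - Y = -4122 - 1*(-1736) = -4122 + 1736 = -2386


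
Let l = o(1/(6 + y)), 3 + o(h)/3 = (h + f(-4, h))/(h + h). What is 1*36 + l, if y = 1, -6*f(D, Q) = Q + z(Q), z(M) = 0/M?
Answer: 113/4 ≈ 28.250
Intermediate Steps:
z(M) = 0
f(D, Q) = -Q/6 (f(D, Q) = -(Q + 0)/6 = -Q/6)
o(h) = -31/4 (o(h) = -9 + 3*((h - h/6)/(h + h)) = -9 + 3*((5*h/6)/((2*h))) = -9 + 3*((5*h/6)*(1/(2*h))) = -9 + 3*(5/12) = -9 + 5/4 = -31/4)
l = -31/4 ≈ -7.7500
1*36 + l = 1*36 - 31/4 = 36 - 31/4 = 113/4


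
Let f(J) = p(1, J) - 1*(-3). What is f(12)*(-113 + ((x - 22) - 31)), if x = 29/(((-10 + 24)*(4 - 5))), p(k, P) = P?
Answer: -35295/14 ≈ -2521.1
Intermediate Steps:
f(J) = 3 + J (f(J) = J - 1*(-3) = J + 3 = 3 + J)
x = -29/14 (x = 29/((14*(-1))) = 29/(-14) = 29*(-1/14) = -29/14 ≈ -2.0714)
f(12)*(-113 + ((x - 22) - 31)) = (3 + 12)*(-113 + ((-29/14 - 22) - 31)) = 15*(-113 + (-337/14 - 31)) = 15*(-113 - 771/14) = 15*(-2353/14) = -35295/14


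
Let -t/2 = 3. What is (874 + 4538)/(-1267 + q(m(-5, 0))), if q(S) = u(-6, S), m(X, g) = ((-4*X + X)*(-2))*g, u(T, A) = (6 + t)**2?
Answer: -5412/1267 ≈ -4.2715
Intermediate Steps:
t = -6 (t = -2*3 = -6)
u(T, A) = 0 (u(T, A) = (6 - 6)**2 = 0**2 = 0)
m(X, g) = 6*X*g (m(X, g) = (-3*X*(-2))*g = (6*X)*g = 6*X*g)
q(S) = 0
(874 + 4538)/(-1267 + q(m(-5, 0))) = (874 + 4538)/(-1267 + 0) = 5412/(-1267) = 5412*(-1/1267) = -5412/1267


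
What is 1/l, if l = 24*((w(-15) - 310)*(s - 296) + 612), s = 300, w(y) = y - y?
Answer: -1/15072 ≈ -6.6348e-5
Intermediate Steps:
w(y) = 0
l = -15072 (l = 24*((0 - 310)*(300 - 296) + 612) = 24*(-310*4 + 612) = 24*(-1240 + 612) = 24*(-628) = -15072)
1/l = 1/(-15072) = -1/15072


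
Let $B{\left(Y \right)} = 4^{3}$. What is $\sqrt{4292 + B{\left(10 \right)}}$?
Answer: $66$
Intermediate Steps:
$B{\left(Y \right)} = 64$
$\sqrt{4292 + B{\left(10 \right)}} = \sqrt{4292 + 64} = \sqrt{4356} = 66$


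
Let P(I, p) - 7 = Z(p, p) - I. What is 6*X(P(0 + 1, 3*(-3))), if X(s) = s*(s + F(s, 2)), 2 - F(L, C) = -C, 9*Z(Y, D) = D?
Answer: 270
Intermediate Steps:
Z(Y, D) = D/9
F(L, C) = 2 + C (F(L, C) = 2 - (-1)*C = 2 + C)
P(I, p) = 7 - I + p/9 (P(I, p) = 7 + (p/9 - I) = 7 + (-I + p/9) = 7 - I + p/9)
X(s) = s*(4 + s) (X(s) = s*(s + (2 + 2)) = s*(s + 4) = s*(4 + s))
6*X(P(0 + 1, 3*(-3))) = 6*((7 - (0 + 1) + (3*(-3))/9)*(4 + (7 - (0 + 1) + (3*(-3))/9))) = 6*((7 - 1*1 + (1/9)*(-9))*(4 + (7 - 1*1 + (1/9)*(-9)))) = 6*((7 - 1 - 1)*(4 + (7 - 1 - 1))) = 6*(5*(4 + 5)) = 6*(5*9) = 6*45 = 270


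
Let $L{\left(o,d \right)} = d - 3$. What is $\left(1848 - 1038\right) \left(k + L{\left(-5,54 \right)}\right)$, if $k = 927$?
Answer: $792180$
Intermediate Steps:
$L{\left(o,d \right)} = -3 + d$ ($L{\left(o,d \right)} = d - 3 = -3 + d$)
$\left(1848 - 1038\right) \left(k + L{\left(-5,54 \right)}\right) = \left(1848 - 1038\right) \left(927 + \left(-3 + 54\right)\right) = 810 \left(927 + 51\right) = 810 \cdot 978 = 792180$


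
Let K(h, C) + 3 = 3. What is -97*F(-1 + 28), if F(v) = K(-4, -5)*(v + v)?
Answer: 0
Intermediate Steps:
K(h, C) = 0 (K(h, C) = -3 + 3 = 0)
F(v) = 0 (F(v) = 0*(v + v) = 0*(2*v) = 0)
-97*F(-1 + 28) = -97*0 = 0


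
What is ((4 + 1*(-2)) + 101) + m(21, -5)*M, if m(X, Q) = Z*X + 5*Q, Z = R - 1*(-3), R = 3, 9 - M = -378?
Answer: 39190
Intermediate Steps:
M = 387 (M = 9 - 1*(-378) = 9 + 378 = 387)
Z = 6 (Z = 3 - 1*(-3) = 3 + 3 = 6)
m(X, Q) = 5*Q + 6*X (m(X, Q) = 6*X + 5*Q = 5*Q + 6*X)
((4 + 1*(-2)) + 101) + m(21, -5)*M = ((4 + 1*(-2)) + 101) + (5*(-5) + 6*21)*387 = ((4 - 2) + 101) + (-25 + 126)*387 = (2 + 101) + 101*387 = 103 + 39087 = 39190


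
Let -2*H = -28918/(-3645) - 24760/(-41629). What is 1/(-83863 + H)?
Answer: -151737705/12725826193226 ≈ -1.1924e-5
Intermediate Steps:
H = -647038811/151737705 (H = -(-28918/(-3645) - 24760/(-41629))/2 = -(-28918*(-1/3645) - 24760*(-1/41629))/2 = -(28918/3645 + 24760/41629)/2 = -1/2*1294077622/151737705 = -647038811/151737705 ≈ -4.2642)
1/(-83863 + H) = 1/(-83863 - 647038811/151737705) = 1/(-12725826193226/151737705) = -151737705/12725826193226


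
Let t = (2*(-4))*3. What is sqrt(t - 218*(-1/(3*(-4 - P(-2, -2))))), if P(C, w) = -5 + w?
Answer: sqrt(2)/3 ≈ 0.47140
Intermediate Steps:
t = -24 (t = -8*3 = -24)
sqrt(t - 218*(-1/(3*(-4 - P(-2, -2))))) = sqrt(-24 - 218*(-1/(3*(-4 - (-5 - 2))))) = sqrt(-24 - 218*(-1/(3*(-4 - 1*(-7))))) = sqrt(-24 - 218*(-1/(3*(-4 + 7)))) = sqrt(-24 - 218/(3*(-3))) = sqrt(-24 - 218/(-9)) = sqrt(-24 - 218*(-1/9)) = sqrt(-24 + 218/9) = sqrt(2/9) = sqrt(2)/3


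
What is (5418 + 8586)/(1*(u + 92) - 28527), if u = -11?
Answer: -2334/4741 ≈ -0.49230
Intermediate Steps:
(5418 + 8586)/(1*(u + 92) - 28527) = (5418 + 8586)/(1*(-11 + 92) - 28527) = 14004/(1*81 - 28527) = 14004/(81 - 28527) = 14004/(-28446) = 14004*(-1/28446) = -2334/4741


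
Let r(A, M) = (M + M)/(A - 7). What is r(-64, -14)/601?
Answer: 28/42671 ≈ 0.00065618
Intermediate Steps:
r(A, M) = 2*M/(-7 + A) (r(A, M) = (2*M)/(-7 + A) = 2*M/(-7 + A))
r(-64, -14)/601 = (2*(-14)/(-7 - 64))/601 = (2*(-14)/(-71))*(1/601) = (2*(-14)*(-1/71))*(1/601) = (28/71)*(1/601) = 28/42671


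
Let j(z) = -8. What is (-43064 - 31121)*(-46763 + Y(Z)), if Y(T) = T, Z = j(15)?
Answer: 3469706635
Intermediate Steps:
Z = -8
(-43064 - 31121)*(-46763 + Y(Z)) = (-43064 - 31121)*(-46763 - 8) = -74185*(-46771) = 3469706635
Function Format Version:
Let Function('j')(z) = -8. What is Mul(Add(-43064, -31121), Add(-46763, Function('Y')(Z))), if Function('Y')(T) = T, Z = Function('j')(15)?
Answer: 3469706635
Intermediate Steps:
Z = -8
Mul(Add(-43064, -31121), Add(-46763, Function('Y')(Z))) = Mul(Add(-43064, -31121), Add(-46763, -8)) = Mul(-74185, -46771) = 3469706635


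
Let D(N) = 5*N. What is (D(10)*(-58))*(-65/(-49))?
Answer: -188500/49 ≈ -3846.9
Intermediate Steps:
(D(10)*(-58))*(-65/(-49)) = ((5*10)*(-58))*(-65/(-49)) = (50*(-58))*(-65*(-1/49)) = -2900*65/49 = -188500/49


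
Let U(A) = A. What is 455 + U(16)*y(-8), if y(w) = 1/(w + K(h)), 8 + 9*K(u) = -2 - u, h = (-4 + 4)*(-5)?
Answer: 18583/41 ≈ 453.24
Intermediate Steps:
h = 0 (h = 0*(-5) = 0)
K(u) = -10/9 - u/9 (K(u) = -8/9 + (-2 - u)/9 = -8/9 + (-2/9 - u/9) = -10/9 - u/9)
y(w) = 1/(-10/9 + w) (y(w) = 1/(w + (-10/9 - ⅑*0)) = 1/(w + (-10/9 + 0)) = 1/(w - 10/9) = 1/(-10/9 + w))
455 + U(16)*y(-8) = 455 + 16*(9/(-10 + 9*(-8))) = 455 + 16*(9/(-10 - 72)) = 455 + 16*(9/(-82)) = 455 + 16*(9*(-1/82)) = 455 + 16*(-9/82) = 455 - 72/41 = 18583/41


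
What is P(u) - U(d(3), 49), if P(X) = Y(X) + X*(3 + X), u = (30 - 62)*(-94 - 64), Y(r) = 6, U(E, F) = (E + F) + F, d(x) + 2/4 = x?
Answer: 51156419/2 ≈ 2.5578e+7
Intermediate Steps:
d(x) = -1/2 + x
U(E, F) = E + 2*F
u = 5056 (u = -32*(-158) = 5056)
P(X) = 6 + X*(3 + X)
P(u) - U(d(3), 49) = (6 + 5056**2 + 3*5056) - ((-1/2 + 3) + 2*49) = (6 + 25563136 + 15168) - (5/2 + 98) = 25578310 - 1*201/2 = 25578310 - 201/2 = 51156419/2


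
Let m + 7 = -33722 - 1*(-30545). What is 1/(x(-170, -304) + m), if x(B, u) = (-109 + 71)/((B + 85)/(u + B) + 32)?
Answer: -15253/48583564 ≈ -0.00031395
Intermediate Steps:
x(B, u) = -38/(32 + (85 + B)/(B + u)) (x(B, u) = -38/((85 + B)/(B + u) + 32) = -38/(32 + (85 + B)/(B + u)))
m = -3184 (m = -7 + (-33722 - 1*(-30545)) = -7 + (-33722 + 30545) = -7 - 3177 = -3184)
1/(x(-170, -304) + m) = 1/(38*(-1*(-170) - 1*(-304))/(85 + 32*(-304) + 33*(-170)) - 3184) = 1/(38*(170 + 304)/(85 - 9728 - 5610) - 3184) = 1/(38*474/(-15253) - 3184) = 1/(38*(-1/15253)*474 - 3184) = 1/(-18012/15253 - 3184) = 1/(-48583564/15253) = -15253/48583564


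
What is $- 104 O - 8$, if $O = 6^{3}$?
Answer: $-22472$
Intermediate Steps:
$O = 216$
$- 104 O - 8 = \left(-104\right) 216 - 8 = -22464 - 8 = -22472$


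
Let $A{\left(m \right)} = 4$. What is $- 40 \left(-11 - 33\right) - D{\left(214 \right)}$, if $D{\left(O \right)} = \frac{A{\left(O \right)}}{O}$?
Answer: $\frac{188318}{107} \approx 1760.0$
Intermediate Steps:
$D{\left(O \right)} = \frac{4}{O}$
$- 40 \left(-11 - 33\right) - D{\left(214 \right)} = - 40 \left(-11 - 33\right) - \frac{4}{214} = \left(-40\right) \left(-44\right) - 4 \cdot \frac{1}{214} = 1760 - \frac{2}{107} = \frac{188318}{107}$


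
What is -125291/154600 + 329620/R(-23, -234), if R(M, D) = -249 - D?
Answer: -10192226273/463800 ≈ -21975.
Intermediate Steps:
-125291/154600 + 329620/R(-23, -234) = -125291/154600 + 329620/(-249 - 1*(-234)) = -125291*1/154600 + 329620/(-249 + 234) = -125291/154600 + 329620/(-15) = -125291/154600 + 329620*(-1/15) = -125291/154600 - 65924/3 = -10192226273/463800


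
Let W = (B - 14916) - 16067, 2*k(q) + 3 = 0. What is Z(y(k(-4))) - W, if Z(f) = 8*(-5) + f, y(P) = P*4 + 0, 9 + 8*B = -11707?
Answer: 64803/2 ≈ 32402.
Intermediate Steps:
B = -2929/2 (B = -9/8 + (⅛)*(-11707) = -9/8 - 11707/8 = -2929/2 ≈ -1464.5)
k(q) = -3/2 (k(q) = -3/2 + (½)*0 = -3/2 + 0 = -3/2)
W = -64895/2 (W = (-2929/2 - 14916) - 16067 = -32761/2 - 16067 = -64895/2 ≈ -32448.)
y(P) = 4*P (y(P) = 4*P + 0 = 4*P)
Z(f) = -40 + f
Z(y(k(-4))) - W = (-40 + 4*(-3/2)) - 1*(-64895/2) = (-40 - 6) + 64895/2 = -46 + 64895/2 = 64803/2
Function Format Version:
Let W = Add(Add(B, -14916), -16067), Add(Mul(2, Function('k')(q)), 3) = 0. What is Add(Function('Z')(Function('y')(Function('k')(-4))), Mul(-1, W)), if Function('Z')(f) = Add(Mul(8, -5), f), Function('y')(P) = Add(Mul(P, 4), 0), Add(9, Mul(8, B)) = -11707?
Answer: Rational(64803, 2) ≈ 32402.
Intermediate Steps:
B = Rational(-2929, 2) (B = Add(Rational(-9, 8), Mul(Rational(1, 8), -11707)) = Add(Rational(-9, 8), Rational(-11707, 8)) = Rational(-2929, 2) ≈ -1464.5)
Function('k')(q) = Rational(-3, 2) (Function('k')(q) = Add(Rational(-3, 2), Mul(Rational(1, 2), 0)) = Add(Rational(-3, 2), 0) = Rational(-3, 2))
W = Rational(-64895, 2) (W = Add(Add(Rational(-2929, 2), -14916), -16067) = Add(Rational(-32761, 2), -16067) = Rational(-64895, 2) ≈ -32448.)
Function('y')(P) = Mul(4, P) (Function('y')(P) = Add(Mul(4, P), 0) = Mul(4, P))
Function('Z')(f) = Add(-40, f)
Add(Function('Z')(Function('y')(Function('k')(-4))), Mul(-1, W)) = Add(Add(-40, Mul(4, Rational(-3, 2))), Mul(-1, Rational(-64895, 2))) = Add(Add(-40, -6), Rational(64895, 2)) = Add(-46, Rational(64895, 2)) = Rational(64803, 2)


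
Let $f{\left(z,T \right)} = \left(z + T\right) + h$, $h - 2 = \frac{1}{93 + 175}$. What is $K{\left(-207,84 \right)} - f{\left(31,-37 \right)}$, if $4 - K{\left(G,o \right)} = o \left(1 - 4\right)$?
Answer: $\frac{69679}{268} \approx 260.0$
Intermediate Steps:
$K{\left(G,o \right)} = 4 + 3 o$ ($K{\left(G,o \right)} = 4 - o \left(1 - 4\right) = 4 - o \left(-3\right) = 4 - - 3 o = 4 + 3 o$)
$h = \frac{537}{268}$ ($h = 2 + \frac{1}{93 + 175} = 2 + \frac{1}{268} = \frac{537}{268} \approx 2.0037$)
$f{\left(z,T \right)} = \frac{537}{268} + T + z$ ($f{\left(z,T \right)} = \left(z + T\right) + \frac{537}{268} = \left(T + z\right) + \frac{537}{268} = \frac{537}{268} + T + z$)
$K{\left(-207,84 \right)} - f{\left(31,-37 \right)} = \left(4 + 3 \cdot 84\right) - \left(\frac{537}{268} - 37 + 31\right) = \left(4 + 252\right) - - \frac{1071}{268} = 256 + \frac{1071}{268} = \frac{69679}{268}$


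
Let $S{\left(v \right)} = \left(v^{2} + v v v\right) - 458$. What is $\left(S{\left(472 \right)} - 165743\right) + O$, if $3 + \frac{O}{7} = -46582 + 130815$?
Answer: $105800241$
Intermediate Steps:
$O = 589610$ ($O = -21 + 7 \left(-46582 + 130815\right) = -21 + 7 \cdot 84233 = -21 + 589631 = 589610$)
$S{\left(v \right)} = -458 + v^{2} + v^{3}$ ($S{\left(v \right)} = \left(v^{2} + v^{2} v\right) - 458 = \left(v^{2} + v^{3}\right) - 458 = -458 + v^{2} + v^{3}$)
$\left(S{\left(472 \right)} - 165743\right) + O = \left(\left(-458 + 472^{2} + 472^{3}\right) - 165743\right) + 589610 = \left(\left(-458 + 222784 + 105154048\right) - 165743\right) + 589610 = \left(105376374 - 165743\right) + 589610 = 105210631 + 589610 = 105800241$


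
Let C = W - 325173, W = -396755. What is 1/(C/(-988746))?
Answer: 6963/5084 ≈ 1.3696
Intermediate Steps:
C = -721928 (C = -396755 - 325173 = -721928)
1/(C/(-988746)) = 1/(-721928/(-988746)) = 1/(-721928*(-1/988746)) = 1/(5084/6963) = 6963/5084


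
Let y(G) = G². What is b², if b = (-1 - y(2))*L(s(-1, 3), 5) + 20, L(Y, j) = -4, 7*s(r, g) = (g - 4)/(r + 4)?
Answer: 1600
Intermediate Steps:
s(r, g) = (-4 + g)/(7*(4 + r)) (s(r, g) = ((g - 4)/(r + 4))/7 = ((-4 + g)/(4 + r))/7 = (-4 + g)/(7*(4 + r)))
b = 40 (b = (-1 - 1*2²)*(-4) + 20 = (-1 - 1*4)*(-4) + 20 = (-1 - 4)*(-4) + 20 = -5*(-4) + 20 = 20 + 20 = 40)
b² = 40² = 1600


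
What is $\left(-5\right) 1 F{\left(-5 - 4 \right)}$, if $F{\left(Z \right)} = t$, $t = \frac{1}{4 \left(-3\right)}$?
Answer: $\frac{5}{12} \approx 0.41667$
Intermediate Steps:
$t = - \frac{1}{12}$ ($t = \frac{1}{-12} = - \frac{1}{12} \approx -0.083333$)
$F{\left(Z \right)} = - \frac{1}{12}$
$\left(-5\right) 1 F{\left(-5 - 4 \right)} = \left(-5\right) 1 \left(- \frac{1}{12}\right) = \left(-5\right) \left(- \frac{1}{12}\right) = \frac{5}{12}$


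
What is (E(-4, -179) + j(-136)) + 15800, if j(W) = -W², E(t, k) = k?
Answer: -2875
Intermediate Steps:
(E(-4, -179) + j(-136)) + 15800 = (-179 - 1*(-136)²) + 15800 = (-179 - 1*18496) + 15800 = (-179 - 18496) + 15800 = -18675 + 15800 = -2875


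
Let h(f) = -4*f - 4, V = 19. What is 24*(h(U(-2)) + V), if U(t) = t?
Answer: 552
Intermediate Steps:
h(f) = -4 - 4*f
24*(h(U(-2)) + V) = 24*((-4 - 4*(-2)) + 19) = 24*((-4 + 8) + 19) = 24*(4 + 19) = 24*23 = 552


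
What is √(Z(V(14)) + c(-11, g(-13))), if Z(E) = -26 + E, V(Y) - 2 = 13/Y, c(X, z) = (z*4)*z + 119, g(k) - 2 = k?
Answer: √113666/14 ≈ 24.082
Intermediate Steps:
g(k) = 2 + k
c(X, z) = 119 + 4*z² (c(X, z) = (4*z)*z + 119 = 4*z² + 119 = 119 + 4*z²)
V(Y) = 2 + 13/Y
√(Z(V(14)) + c(-11, g(-13))) = √((-26 + (2 + 13/14)) + (119 + 4*(2 - 13)²)) = √((-26 + (2 + 13*(1/14))) + (119 + 4*(-11)²)) = √((-26 + (2 + 13/14)) + (119 + 4*121)) = √((-26 + 41/14) + (119 + 484)) = √(-323/14 + 603) = √(8119/14) = √113666/14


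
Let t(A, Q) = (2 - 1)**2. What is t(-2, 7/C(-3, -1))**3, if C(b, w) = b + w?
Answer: 1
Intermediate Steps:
t(A, Q) = 1 (t(A, Q) = 1**2 = 1)
t(-2, 7/C(-3, -1))**3 = 1**3 = 1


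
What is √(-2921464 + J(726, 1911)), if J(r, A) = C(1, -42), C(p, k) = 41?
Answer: I*√2921423 ≈ 1709.2*I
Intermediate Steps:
J(r, A) = 41
√(-2921464 + J(726, 1911)) = √(-2921464 + 41) = √(-2921423) = I*√2921423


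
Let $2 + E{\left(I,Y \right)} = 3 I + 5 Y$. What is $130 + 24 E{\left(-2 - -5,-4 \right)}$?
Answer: $-182$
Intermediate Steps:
$E{\left(I,Y \right)} = -2 + 3 I + 5 Y$ ($E{\left(I,Y \right)} = -2 + \left(3 I + 5 Y\right) = -2 + 3 I + 5 Y$)
$130 + 24 E{\left(-2 - -5,-4 \right)} = 130 + 24 \left(-2 + 3 \left(-2 - -5\right) + 5 \left(-4\right)\right) = 130 + 24 \left(-2 + 3 \left(-2 + 5\right) - 20\right) = 130 + 24 \left(-2 + 3 \cdot 3 - 20\right) = 130 + 24 \left(-2 + 9 - 20\right) = 130 + 24 \left(-13\right) = 130 - 312 = -182$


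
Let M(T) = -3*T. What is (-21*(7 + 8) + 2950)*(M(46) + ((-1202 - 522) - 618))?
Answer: -6534800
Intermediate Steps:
(-21*(7 + 8) + 2950)*(M(46) + ((-1202 - 522) - 618)) = (-21*(7 + 8) + 2950)*(-3*46 + ((-1202 - 522) - 618)) = (-21*15 + 2950)*(-138 + (-1724 - 618)) = (-315 + 2950)*(-138 - 2342) = 2635*(-2480) = -6534800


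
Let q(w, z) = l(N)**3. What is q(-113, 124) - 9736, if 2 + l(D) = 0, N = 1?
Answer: -9744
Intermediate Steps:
l(D) = -2 (l(D) = -2 + 0 = -2)
q(w, z) = -8 (q(w, z) = (-2)**3 = -8)
q(-113, 124) - 9736 = -8 - 9736 = -9744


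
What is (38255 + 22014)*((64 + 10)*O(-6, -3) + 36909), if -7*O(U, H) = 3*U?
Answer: 15651557955/7 ≈ 2.2359e+9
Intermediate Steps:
O(U, H) = -3*U/7
(38255 + 22014)*((64 + 10)*O(-6, -3) + 36909) = (38255 + 22014)*((64 + 10)*(-3/7*(-6)) + 36909) = 60269*(74*(18/7) + 36909) = 60269*(1332/7 + 36909) = 60269*(259695/7) = 15651557955/7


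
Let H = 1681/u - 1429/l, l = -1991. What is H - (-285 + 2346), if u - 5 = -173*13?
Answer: -837116749/406164 ≈ -2061.0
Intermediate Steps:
u = -2244 (u = 5 - 173*13 = 5 - 2249 = -2244)
H = -12745/406164 (H = 1681/(-2244) - 1429/(-1991) = 1681*(-1/2244) - 1429*(-1/1991) = -1681/2244 + 1429/1991 = -12745/406164 ≈ -0.031379)
H - (-285 + 2346) = -12745/406164 - (-285 + 2346) = -12745/406164 - 1*2061 = -12745/406164 - 2061 = -837116749/406164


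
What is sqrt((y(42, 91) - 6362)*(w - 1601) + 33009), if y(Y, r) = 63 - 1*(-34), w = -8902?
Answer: 8*sqrt(1028661) ≈ 8113.8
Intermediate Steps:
y(Y, r) = 97 (y(Y, r) = 63 + 34 = 97)
sqrt((y(42, 91) - 6362)*(w - 1601) + 33009) = sqrt((97 - 6362)*(-8902 - 1601) + 33009) = sqrt(-6265*(-10503) + 33009) = sqrt(65801295 + 33009) = sqrt(65834304) = 8*sqrt(1028661)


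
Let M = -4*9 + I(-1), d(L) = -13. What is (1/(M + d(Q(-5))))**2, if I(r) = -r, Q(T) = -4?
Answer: 1/2304 ≈ 0.00043403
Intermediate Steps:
M = -35 (M = -4*9 - 1*(-1) = -36 + 1 = -35)
(1/(M + d(Q(-5))))**2 = (1/(-35 - 13))**2 = (1/(-48))**2 = (-1/48)**2 = 1/2304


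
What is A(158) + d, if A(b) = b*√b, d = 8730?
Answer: 8730 + 158*√158 ≈ 10716.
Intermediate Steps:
A(b) = b^(3/2)
A(158) + d = 158^(3/2) + 8730 = 158*√158 + 8730 = 8730 + 158*√158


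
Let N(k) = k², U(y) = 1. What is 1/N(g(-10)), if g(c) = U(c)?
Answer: 1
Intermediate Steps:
g(c) = 1
1/N(g(-10)) = 1/(1²) = 1/1 = 1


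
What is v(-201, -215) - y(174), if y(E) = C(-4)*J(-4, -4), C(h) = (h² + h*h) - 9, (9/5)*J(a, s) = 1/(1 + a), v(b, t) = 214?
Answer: 5893/27 ≈ 218.26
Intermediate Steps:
J(a, s) = 5/(9*(1 + a))
C(h) = -9 + 2*h² (C(h) = (h² + h²) - 9 = 2*h² - 9 = -9 + 2*h²)
y(E) = -115/27 (y(E) = (-9 + 2*(-4)²)*(5/(9*(1 - 4))) = (-9 + 2*16)*((5/9)/(-3)) = (-9 + 32)*((5/9)*(-⅓)) = 23*(-5/27) = -115/27)
v(-201, -215) - y(174) = 214 - 1*(-115/27) = 214 + 115/27 = 5893/27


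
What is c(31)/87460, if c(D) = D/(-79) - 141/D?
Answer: -605/10709477 ≈ -5.6492e-5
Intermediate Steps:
c(D) = -141/D - D/79 (c(D) = D*(-1/79) - 141/D = -D/79 - 141/D = -141/D - D/79)
c(31)/87460 = (-141/31 - 1/79*31)/87460 = (-141*1/31 - 31/79)*(1/87460) = (-141/31 - 31/79)*(1/87460) = -12100/2449*1/87460 = -605/10709477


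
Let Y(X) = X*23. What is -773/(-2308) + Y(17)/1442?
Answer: 1008547/1664068 ≈ 0.60607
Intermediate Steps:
Y(X) = 23*X
-773/(-2308) + Y(17)/1442 = -773/(-2308) + (23*17)/1442 = -773*(-1/2308) + 391*(1/1442) = 773/2308 + 391/1442 = 1008547/1664068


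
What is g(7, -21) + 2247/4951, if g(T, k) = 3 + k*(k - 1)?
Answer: 2304462/4951 ≈ 465.45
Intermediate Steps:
g(T, k) = 3 + k*(-1 + k)
g(7, -21) + 2247/4951 = (3 + (-21)² - 1*(-21)) + 2247/4951 = (3 + 441 + 21) + 2247*(1/4951) = 465 + 2247/4951 = 2304462/4951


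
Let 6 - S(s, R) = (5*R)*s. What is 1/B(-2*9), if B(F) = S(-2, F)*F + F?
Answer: 1/3114 ≈ 0.00032113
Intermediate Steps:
S(s, R) = 6 - 5*R*s
B(F) = F + F*(6 + 10*F) (B(F) = (6 - 5*F*(-2))*F + F = (6 + 10*F)*F + F = F*(6 + 10*F) + F = F + F*(6 + 10*F))
1/B(-2*9) = 1/((-2*9)*(7 + 10*(-2*9))) = 1/(-18*(7 + 10*(-18))) = 1/(-18*(7 - 180)) = 1/(-18*(-173)) = 1/3114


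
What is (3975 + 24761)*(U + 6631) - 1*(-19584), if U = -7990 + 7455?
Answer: 175194240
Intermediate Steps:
U = -535
(3975 + 24761)*(U + 6631) - 1*(-19584) = (3975 + 24761)*(-535 + 6631) - 1*(-19584) = 28736*6096 + 19584 = 175174656 + 19584 = 175194240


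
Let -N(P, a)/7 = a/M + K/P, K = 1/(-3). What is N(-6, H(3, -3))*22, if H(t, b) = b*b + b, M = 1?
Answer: -8393/9 ≈ -932.56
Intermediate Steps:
H(t, b) = b + b**2 (H(t, b) = b**2 + b = b + b**2)
K = -1/3 ≈ -0.33333
N(P, a) = -7*a + 7/(3*P) (N(P, a) = -7*(a/1 - 1/(3*P)) = -7*(a*1 - 1/(3*P)) = -7*(a - 1/(3*P)) = -7*a + 7/(3*P))
N(-6, H(3, -3))*22 = (-(-21)*(1 - 3) + (7/3)/(-6))*22 = (-(-21)*(-2) + (7/3)*(-1/6))*22 = (-7*6 - 7/18)*22 = (-42 - 7/18)*22 = -763/18*22 = -8393/9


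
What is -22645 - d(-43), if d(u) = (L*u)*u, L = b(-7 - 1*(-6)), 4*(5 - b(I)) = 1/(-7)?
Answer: -894769/28 ≈ -31956.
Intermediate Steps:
b(I) = 141/28 (b(I) = 5 - 1/4/(-7) = 5 - 1/4*(-1/7) = 5 + 1/28 = 141/28)
L = 141/28 ≈ 5.0357
d(u) = 141*u**2/28 (d(u) = (141*u/28)*u = 141*u**2/28)
-22645 - d(-43) = -22645 - 141*(-43)**2/28 = -22645 - 141*1849/28 = -22645 - 1*260709/28 = -22645 - 260709/28 = -894769/28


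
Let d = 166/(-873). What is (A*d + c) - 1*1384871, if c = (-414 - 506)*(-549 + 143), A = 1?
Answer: -882909589/873 ≈ -1.0114e+6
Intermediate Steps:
d = -166/873 (d = 166*(-1/873) = -166/873 ≈ -0.19015)
c = 373520 (c = -920*(-406) = 373520)
(A*d + c) - 1*1384871 = (1*(-166/873) + 373520) - 1*1384871 = (-166/873 + 373520) - 1384871 = 326082794/873 - 1384871 = -882909589/873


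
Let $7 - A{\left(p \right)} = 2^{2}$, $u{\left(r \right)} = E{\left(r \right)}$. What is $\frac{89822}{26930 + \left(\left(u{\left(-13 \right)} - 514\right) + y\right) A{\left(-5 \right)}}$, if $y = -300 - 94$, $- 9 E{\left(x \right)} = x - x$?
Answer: $\frac{44911}{12103} \approx 3.7107$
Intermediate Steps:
$E{\left(x \right)} = 0$ ($E{\left(x \right)} = - \frac{x - x}{9} = \left(- \frac{1}{9}\right) 0 = 0$)
$u{\left(r \right)} = 0$
$y = -394$ ($y = -300 - 94 = -394$)
$A{\left(p \right)} = 3$ ($A{\left(p \right)} = 7 - 2^{2} = 7 - 4 = 3$)
$\frac{89822}{26930 + \left(\left(u{\left(-13 \right)} - 514\right) + y\right) A{\left(-5 \right)}} = \frac{89822}{26930 + \left(\left(0 - 514\right) - 394\right) 3} = \frac{89822}{26930 + \left(-514 - 394\right) 3} = \frac{89822}{26930 - 2724} = \frac{89822}{24206} = 89822 \cdot \frac{1}{24206} = \frac{44911}{12103}$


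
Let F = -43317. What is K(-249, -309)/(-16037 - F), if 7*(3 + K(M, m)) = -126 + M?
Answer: -9/4340 ≈ -0.0020737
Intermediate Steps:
K(M, m) = -21 + M/7 (K(M, m) = -3 + (-126 + M)/7 = -3 + (-18 + M/7) = -21 + M/7)
K(-249, -309)/(-16037 - F) = (-21 + (1/7)*(-249))/(-16037 - 1*(-43317)) = (-21 - 249/7)/(-16037 + 43317) = -396/7/27280 = -396/7*1/27280 = -9/4340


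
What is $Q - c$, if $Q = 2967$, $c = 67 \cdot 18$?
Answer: $1761$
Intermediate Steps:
$c = 1206$
$Q - c = 2967 - 1206 = 1761$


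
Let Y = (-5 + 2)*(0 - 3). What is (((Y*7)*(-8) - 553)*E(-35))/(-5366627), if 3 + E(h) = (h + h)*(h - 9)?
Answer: 464627/766661 ≈ 0.60604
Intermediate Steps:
Y = 9 (Y = -3*(-3) = 9)
E(h) = -3 + 2*h*(-9 + h) (E(h) = -3 + (h + h)*(h - 9) = -3 + (2*h)*(-9 + h) = -3 + 2*h*(-9 + h))
(((Y*7)*(-8) - 553)*E(-35))/(-5366627) = (((9*7)*(-8) - 553)*(-3 - 18*(-35) + 2*(-35)²))/(-5366627) = ((63*(-8) - 553)*(-3 + 630 + 2*1225))*(-1/5366627) = ((-504 - 553)*(-3 + 630 + 2450))*(-1/5366627) = -1057*3077*(-1/5366627) = -3252389*(-1/5366627) = 464627/766661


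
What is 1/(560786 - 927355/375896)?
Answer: 375896/210796286901 ≈ 1.7832e-6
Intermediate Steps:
1/(560786 - 927355/375896) = 1/(210796286901/375896) = 375896/210796286901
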